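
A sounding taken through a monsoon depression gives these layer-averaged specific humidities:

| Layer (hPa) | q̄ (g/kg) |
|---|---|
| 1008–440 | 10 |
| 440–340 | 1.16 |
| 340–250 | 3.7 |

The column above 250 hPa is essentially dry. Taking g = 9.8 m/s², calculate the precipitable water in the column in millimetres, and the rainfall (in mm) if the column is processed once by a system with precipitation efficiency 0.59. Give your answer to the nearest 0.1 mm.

Precipitable water is the column-integrated vapour mass per unit area: PW = (1/g) Σ q̄ Δp, with q in kg/kg and Δp in Pa (1 kg/m² of water = 1 mm).
Layer 1008–440 hPa: Δp = 568 hPa = 56800 Pa, q̄ = 0.01 kg/kg → 0.01 × 56800 / 9.8 = 57.96 mm
Layer 440–340 hPa: Δp = 100 hPa = 10000 Pa, q̄ = 0.00116 kg/kg → 0.00116 × 10000 / 9.8 = 1.18 mm
Layer 340–250 hPa: Δp = 90 hPa = 9000 Pa, q̄ = 0.0037 kg/kg → 0.0037 × 9000 / 9.8 = 3.40 mm
PW = 57.96 + 1.18 + 3.40 = 62.54 ≈ 62.5 mm.
Rainfall = ε × PW = 0.59 × 62.5 = 36.9 mm.

PW ≈ 62.5 mm; rainfall ≈ 36.9 mm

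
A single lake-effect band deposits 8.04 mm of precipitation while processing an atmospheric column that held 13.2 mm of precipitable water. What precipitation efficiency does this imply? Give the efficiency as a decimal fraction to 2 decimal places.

ε ≈ 0.61

ε = precipitation / PW = 8.04 / 13.2 = 0.61.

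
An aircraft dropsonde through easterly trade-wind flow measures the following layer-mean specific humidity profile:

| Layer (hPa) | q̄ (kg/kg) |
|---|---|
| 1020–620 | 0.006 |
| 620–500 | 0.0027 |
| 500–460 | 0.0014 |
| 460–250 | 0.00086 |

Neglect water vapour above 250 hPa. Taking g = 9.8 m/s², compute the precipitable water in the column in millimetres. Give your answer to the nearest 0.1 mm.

Precipitable water is the column-integrated vapour mass per unit area: PW = (1/g) Σ q̄ Δp, with q in kg/kg and Δp in Pa (1 kg/m² of water = 1 mm).
Layer 1020–620 hPa: Δp = 400 hPa = 40000 Pa, q̄ = 0.006 kg/kg → 0.006 × 40000 / 9.8 = 24.49 mm
Layer 620–500 hPa: Δp = 120 hPa = 12000 Pa, q̄ = 0.0027 kg/kg → 0.0027 × 12000 / 9.8 = 3.31 mm
Layer 500–460 hPa: Δp = 40 hPa = 4000 Pa, q̄ = 0.0014 kg/kg → 0.0014 × 4000 / 9.8 = 0.57 mm
Layer 460–250 hPa: Δp = 210 hPa = 21000 Pa, q̄ = 0.00086 kg/kg → 0.00086 × 21000 / 9.8 = 1.84 mm
PW = 24.49 + 3.31 + 0.57 + 1.84 = 30.21 ≈ 30.2 mm.

PW ≈ 30.2 mm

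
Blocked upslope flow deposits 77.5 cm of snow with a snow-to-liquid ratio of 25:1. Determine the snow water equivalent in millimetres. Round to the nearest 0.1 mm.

SWE ≈ 31.0 mm

SWE = snow depth / ratio = 77.5 cm / 25 = 3.100 cm = 31.0 mm.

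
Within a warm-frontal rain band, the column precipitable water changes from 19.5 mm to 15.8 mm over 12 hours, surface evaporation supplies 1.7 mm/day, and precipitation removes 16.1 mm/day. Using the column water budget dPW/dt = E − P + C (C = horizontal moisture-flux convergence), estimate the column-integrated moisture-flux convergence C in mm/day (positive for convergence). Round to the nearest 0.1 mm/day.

C ≈ 7.0 mm/day

dPW/dt = (15.8 − 19.5) mm / (12/24 day) = -7.400 mm/day.
C = dPW/dt − E + P = (-7.400) − 1.7 + 16.1 = 7.0 mm/day.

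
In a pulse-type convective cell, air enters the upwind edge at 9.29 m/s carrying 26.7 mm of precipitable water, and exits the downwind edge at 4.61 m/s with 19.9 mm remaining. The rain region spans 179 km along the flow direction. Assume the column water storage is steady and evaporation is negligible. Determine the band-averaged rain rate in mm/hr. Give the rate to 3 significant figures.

Column moisture flux per unit crosswind length is F = V × PW.
Inflow: F_in = 9.29 × 26.7 = 248.043 mm·m/s
Outflow: F_out = 4.61 × 19.9 = 91.739 mm·m/s
Steady-state rate R = (F_in − F_out)/L = (248.043 − 91.739) / 179000 m = 8.732e-04 mm/s.
R = 8.732e-04 × 3600 = 3.14 mm/hr.

R ≈ 3.14 mm/hr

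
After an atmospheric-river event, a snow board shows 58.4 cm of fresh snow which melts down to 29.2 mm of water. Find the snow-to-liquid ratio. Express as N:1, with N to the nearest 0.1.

ratio ≈ 20.0

Ratio = snow depth / SWE = 584 mm / 29.2 mm = 20.0, i.e. 20.0:1.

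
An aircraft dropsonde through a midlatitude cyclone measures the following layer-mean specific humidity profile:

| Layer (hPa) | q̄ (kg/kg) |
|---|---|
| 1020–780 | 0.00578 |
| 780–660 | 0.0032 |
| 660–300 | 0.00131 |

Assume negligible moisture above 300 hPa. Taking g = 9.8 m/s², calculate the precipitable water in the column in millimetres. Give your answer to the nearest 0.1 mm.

Precipitable water is the column-integrated vapour mass per unit area: PW = (1/g) Σ q̄ Δp, with q in kg/kg and Δp in Pa (1 kg/m² of water = 1 mm).
Layer 1020–780 hPa: Δp = 240 hPa = 24000 Pa, q̄ = 0.00578 kg/kg → 0.00578 × 24000 / 9.8 = 14.16 mm
Layer 780–660 hPa: Δp = 120 hPa = 12000 Pa, q̄ = 0.0032 kg/kg → 0.0032 × 12000 / 9.8 = 3.92 mm
Layer 660–300 hPa: Δp = 360 hPa = 36000 Pa, q̄ = 0.00131 kg/kg → 0.00131 × 36000 / 9.8 = 4.81 mm
PW = 14.16 + 3.92 + 4.81 = 22.89 ≈ 22.9 mm.

PW ≈ 22.9 mm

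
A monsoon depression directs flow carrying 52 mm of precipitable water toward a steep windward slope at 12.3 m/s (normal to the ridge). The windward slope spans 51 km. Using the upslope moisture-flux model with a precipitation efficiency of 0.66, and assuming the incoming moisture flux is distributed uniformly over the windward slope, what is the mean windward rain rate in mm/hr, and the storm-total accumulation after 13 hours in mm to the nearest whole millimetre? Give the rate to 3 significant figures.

Incoming column moisture flux per unit ridge length: F = V × PW = 12.3 × 52 = 639.6 mm·m/s.
Spread over the 51 km slope with efficiency ε = 0.66: R = ε·F/W = 0.66 × 639.6 / 51000 m = 8.277e-03 mm/s.
R = 8.277e-03 × 3600 = 29.8 mm/hr.
Over 13 h: total = 29.8 × 13 = 387.4 ≈ 387 mm.

R ≈ 29.8 mm/hr; total ≈ 387 mm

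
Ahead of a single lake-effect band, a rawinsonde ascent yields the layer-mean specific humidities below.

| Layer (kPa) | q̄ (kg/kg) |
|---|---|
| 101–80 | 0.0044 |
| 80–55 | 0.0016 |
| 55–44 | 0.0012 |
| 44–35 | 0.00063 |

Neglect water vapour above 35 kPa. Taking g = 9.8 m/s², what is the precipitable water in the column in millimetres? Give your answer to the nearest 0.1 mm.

Precipitable water is the column-integrated vapour mass per unit area: PW = (1/g) Σ q̄ Δp, with q in kg/kg and Δp in Pa (1 kg/m² of water = 1 mm).
Layer 101–80 kPa: Δp = 210 hPa = 21000 Pa, q̄ = 0.0044 kg/kg → 0.0044 × 21000 / 9.8 = 9.43 mm
Layer 80–55 kPa: Δp = 250 hPa = 25000 Pa, q̄ = 0.0016 kg/kg → 0.0016 × 25000 / 9.8 = 4.08 mm
Layer 55–44 kPa: Δp = 110 hPa = 11000 Pa, q̄ = 0.0012 kg/kg → 0.0012 × 11000 / 9.8 = 1.35 mm
Layer 44–35 kPa: Δp = 90 hPa = 9000 Pa, q̄ = 0.00063 kg/kg → 0.00063 × 9000 / 9.8 = 0.58 mm
PW = 9.43 + 4.08 + 1.35 + 0.58 = 15.44 ≈ 15.4 mm.

PW ≈ 15.4 mm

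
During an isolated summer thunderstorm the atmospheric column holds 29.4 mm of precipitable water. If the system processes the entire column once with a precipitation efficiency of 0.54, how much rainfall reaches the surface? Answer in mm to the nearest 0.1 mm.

Rainfall = ε × PW = 0.54 × 29.4 = 15.9 mm.

rainfall ≈ 15.9 mm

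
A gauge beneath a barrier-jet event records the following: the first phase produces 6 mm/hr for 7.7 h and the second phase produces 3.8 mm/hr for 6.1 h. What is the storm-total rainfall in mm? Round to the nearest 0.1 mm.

Total = Σ Rᵢ Δtᵢ = 6 × 7.7 + 3.8 × 6.1
      = 46.2 + 23.18 = 69.4 mm.

total ≈ 69.4 mm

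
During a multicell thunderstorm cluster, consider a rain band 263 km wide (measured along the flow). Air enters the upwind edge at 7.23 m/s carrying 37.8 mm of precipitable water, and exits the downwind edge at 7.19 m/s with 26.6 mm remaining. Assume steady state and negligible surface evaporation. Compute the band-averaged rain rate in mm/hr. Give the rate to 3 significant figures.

Column moisture flux per unit crosswind length is F = V × PW.
Inflow: F_in = 7.23 × 37.8 = 273.294 mm·m/s
Outflow: F_out = 7.19 × 26.6 = 191.254 mm·m/s
Steady-state rate R = (F_in − F_out)/L = (273.294 − 191.254) / 263000 m = 3.119e-04 mm/s.
R = 3.119e-04 × 3600 = 1.12 mm/hr.

R ≈ 1.12 mm/hr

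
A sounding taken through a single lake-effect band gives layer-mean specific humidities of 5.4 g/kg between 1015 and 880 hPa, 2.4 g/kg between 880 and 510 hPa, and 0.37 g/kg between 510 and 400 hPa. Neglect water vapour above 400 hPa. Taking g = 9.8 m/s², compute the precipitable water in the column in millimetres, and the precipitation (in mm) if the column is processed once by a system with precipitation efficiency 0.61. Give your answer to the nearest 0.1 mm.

PW ≈ 16.9 mm; precipitation ≈ 10.3 mm

Precipitable water is the column-integrated vapour mass per unit area: PW = (1/g) Σ q̄ Δp, with q in kg/kg and Δp in Pa (1 kg/m² of water = 1 mm).
Layer 1015–880 hPa: Δp = 135 hPa = 13500 Pa, q̄ = 0.0054 kg/kg → 0.0054 × 13500 / 9.8 = 7.44 mm
Layer 880–510 hPa: Δp = 370 hPa = 37000 Pa, q̄ = 0.0024 kg/kg → 0.0024 × 37000 / 9.8 = 9.06 mm
Layer 510–400 hPa: Δp = 110 hPa = 11000 Pa, q̄ = 0.00037 kg/kg → 0.00037 × 11000 / 9.8 = 0.42 mm
PW = 7.44 + 9.06 + 0.42 = 16.92 ≈ 16.9 mm.
Precipitation = ε × PW = 0.61 × 16.9 = 10.3 mm.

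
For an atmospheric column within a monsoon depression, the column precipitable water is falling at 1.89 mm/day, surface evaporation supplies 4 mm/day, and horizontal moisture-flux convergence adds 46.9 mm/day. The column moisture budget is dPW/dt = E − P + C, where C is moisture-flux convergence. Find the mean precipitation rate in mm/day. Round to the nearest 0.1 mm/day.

dPW/dt = -1.89 mm/day.
P = E + C − dPW/dt = 4 + (46.9) − (-1.89) = 52.8 mm/day.

P ≈ 52.8 mm/day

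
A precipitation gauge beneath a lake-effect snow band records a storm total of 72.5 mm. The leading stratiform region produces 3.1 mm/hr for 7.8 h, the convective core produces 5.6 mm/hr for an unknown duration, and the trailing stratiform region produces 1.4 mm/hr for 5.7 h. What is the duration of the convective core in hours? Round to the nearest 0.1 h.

duration ≈ 7.2 h

Known phases: 3.1 × 7.8 + 1.4 × 5.7 = 24.18 + 7.98 = 32.16 mm.
Remaining depth = 72.5 − 32.16 = 40.34 mm.
Duration = 40.34 / 5.6 = 7.2 h.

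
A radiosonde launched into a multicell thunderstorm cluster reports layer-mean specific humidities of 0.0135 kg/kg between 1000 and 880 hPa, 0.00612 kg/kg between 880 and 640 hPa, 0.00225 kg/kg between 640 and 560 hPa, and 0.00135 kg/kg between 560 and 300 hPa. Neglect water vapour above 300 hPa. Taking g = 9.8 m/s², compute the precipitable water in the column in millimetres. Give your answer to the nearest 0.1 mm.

PW ≈ 36.9 mm

Precipitable water is the column-integrated vapour mass per unit area: PW = (1/g) Σ q̄ Δp, with q in kg/kg and Δp in Pa (1 kg/m² of water = 1 mm).
Layer 1000–880 hPa: Δp = 120 hPa = 12000 Pa, q̄ = 0.0135 kg/kg → 0.0135 × 12000 / 9.8 = 16.53 mm
Layer 880–640 hPa: Δp = 240 hPa = 24000 Pa, q̄ = 0.00612 kg/kg → 0.00612 × 24000 / 9.8 = 14.99 mm
Layer 640–560 hPa: Δp = 80 hPa = 8000 Pa, q̄ = 0.00225 kg/kg → 0.00225 × 8000 / 9.8 = 1.84 mm
Layer 560–300 hPa: Δp = 260 hPa = 26000 Pa, q̄ = 0.00135 kg/kg → 0.00135 × 26000 / 9.8 = 3.58 mm
PW = 16.53 + 14.99 + 1.84 + 3.58 = 36.94 ≈ 36.9 mm.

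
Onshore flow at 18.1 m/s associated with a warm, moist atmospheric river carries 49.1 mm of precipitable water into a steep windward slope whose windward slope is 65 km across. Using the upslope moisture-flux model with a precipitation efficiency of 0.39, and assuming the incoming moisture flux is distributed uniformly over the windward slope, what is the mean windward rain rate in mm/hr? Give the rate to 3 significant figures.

Incoming column moisture flux per unit ridge length: F = V × PW = 18.1 × 49.1 = 888.71 mm·m/s.
Spread over the 65 km slope with efficiency ε = 0.39: R = ε·F/W = 0.39 × 888.71 / 65000 m = 5.332e-03 mm/s.
R = 5.332e-03 × 3600 = 19.2 mm/hr.

R ≈ 19.2 mm/hr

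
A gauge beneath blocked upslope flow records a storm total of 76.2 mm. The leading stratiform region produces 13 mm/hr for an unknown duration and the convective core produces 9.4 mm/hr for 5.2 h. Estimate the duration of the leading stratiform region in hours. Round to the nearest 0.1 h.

duration ≈ 2.1 h

Known phases: 9.4 × 5.2 = 48.88 mm.
Remaining depth = 76.2 − 48.88 = 27.32 mm.
Duration = 27.32 / 13 = 2.1 h.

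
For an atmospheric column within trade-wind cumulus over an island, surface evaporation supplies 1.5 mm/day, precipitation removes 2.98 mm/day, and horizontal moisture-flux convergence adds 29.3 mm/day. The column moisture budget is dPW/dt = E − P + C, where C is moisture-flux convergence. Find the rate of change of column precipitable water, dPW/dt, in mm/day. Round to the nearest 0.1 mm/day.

dPW/dt ≈ 27.8 mm/day

dPW/dt = E − P + C = 1.5 − 2.98 + (29.3) = 27.8 mm/day.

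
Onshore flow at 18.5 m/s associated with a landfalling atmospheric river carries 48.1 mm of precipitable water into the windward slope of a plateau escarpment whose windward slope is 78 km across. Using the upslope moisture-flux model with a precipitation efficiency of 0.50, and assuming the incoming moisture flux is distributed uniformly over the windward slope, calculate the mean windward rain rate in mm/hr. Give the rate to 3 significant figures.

Incoming column moisture flux per unit ridge length: F = V × PW = 18.5 × 48.1 = 889.85 mm·m/s.
Spread over the 78 km slope with efficiency ε = 0.50: R = ε·F/W = 0.50 × 889.85 / 78000 m = 5.704e-03 mm/s.
R = 5.704e-03 × 3600 = 20.5 mm/hr.

R ≈ 20.5 mm/hr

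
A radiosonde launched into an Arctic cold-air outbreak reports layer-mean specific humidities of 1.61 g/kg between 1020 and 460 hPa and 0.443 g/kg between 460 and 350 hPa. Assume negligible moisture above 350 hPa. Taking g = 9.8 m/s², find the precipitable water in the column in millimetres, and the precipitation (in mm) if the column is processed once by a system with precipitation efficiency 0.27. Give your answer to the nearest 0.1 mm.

Precipitable water is the column-integrated vapour mass per unit area: PW = (1/g) Σ q̄ Δp, with q in kg/kg and Δp in Pa (1 kg/m² of water = 1 mm).
Layer 1020–460 hPa: Δp = 560 hPa = 56000 Pa, q̄ = 0.00161 kg/kg → 0.00161 × 56000 / 9.8 = 9.20 mm
Layer 460–350 hPa: Δp = 110 hPa = 11000 Pa, q̄ = 0.000443 kg/kg → 0.000443 × 11000 / 9.8 = 0.50 mm
PW = 9.20 + 0.50 = 9.70 ≈ 9.7 mm.
Precipitation = ε × PW = 0.27 × 9.7 = 2.6 mm.

PW ≈ 9.7 mm; precipitation ≈ 2.6 mm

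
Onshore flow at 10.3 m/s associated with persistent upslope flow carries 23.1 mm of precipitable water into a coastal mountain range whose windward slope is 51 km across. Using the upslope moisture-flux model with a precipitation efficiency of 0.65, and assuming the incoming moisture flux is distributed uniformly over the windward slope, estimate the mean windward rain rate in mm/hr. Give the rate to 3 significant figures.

Incoming column moisture flux per unit ridge length: F = V × PW = 10.3 × 23.1 = 237.93 mm·m/s.
Spread over the 51 km slope with efficiency ε = 0.65: R = ε·F/W = 0.65 × 237.93 / 51000 m = 3.032e-03 mm/s.
R = 3.032e-03 × 3600 = 10.9 mm/hr.

R ≈ 10.9 mm/hr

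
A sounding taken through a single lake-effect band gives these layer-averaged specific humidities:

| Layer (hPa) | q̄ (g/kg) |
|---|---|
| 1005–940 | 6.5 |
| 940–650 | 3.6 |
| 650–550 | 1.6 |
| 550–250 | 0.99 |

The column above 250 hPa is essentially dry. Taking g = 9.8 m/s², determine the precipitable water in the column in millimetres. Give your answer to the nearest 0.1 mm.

PW ≈ 19.6 mm

Precipitable water is the column-integrated vapour mass per unit area: PW = (1/g) Σ q̄ Δp, with q in kg/kg and Δp in Pa (1 kg/m² of water = 1 mm).
Layer 1005–940 hPa: Δp = 65 hPa = 6500 Pa, q̄ = 0.0065 kg/kg → 0.0065 × 6500 / 9.8 = 4.31 mm
Layer 940–650 hPa: Δp = 290 hPa = 29000 Pa, q̄ = 0.0036 kg/kg → 0.0036 × 29000 / 9.8 = 10.65 mm
Layer 650–550 hPa: Δp = 100 hPa = 10000 Pa, q̄ = 0.0016 kg/kg → 0.0016 × 10000 / 9.8 = 1.63 mm
Layer 550–250 hPa: Δp = 300 hPa = 30000 Pa, q̄ = 0.00099 kg/kg → 0.00099 × 30000 / 9.8 = 3.03 mm
PW = 4.31 + 10.65 + 1.63 + 3.03 = 19.62 ≈ 19.6 mm.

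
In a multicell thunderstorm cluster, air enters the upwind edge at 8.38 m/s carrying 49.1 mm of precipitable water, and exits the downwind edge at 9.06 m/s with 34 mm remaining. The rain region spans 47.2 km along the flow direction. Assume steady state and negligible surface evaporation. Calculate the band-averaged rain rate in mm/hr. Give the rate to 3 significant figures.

R ≈ 7.89 mm/hr

Column moisture flux per unit crosswind length is F = V × PW.
Inflow: F_in = 8.38 × 49.1 = 411.458 mm·m/s
Outflow: F_out = 9.06 × 34 = 308.04 mm·m/s
Steady-state rate R = (F_in − F_out)/L = (411.458 − 308.04) / 47200 m = 2.191e-03 mm/s.
R = 2.191e-03 × 3600 = 7.89 mm/hr.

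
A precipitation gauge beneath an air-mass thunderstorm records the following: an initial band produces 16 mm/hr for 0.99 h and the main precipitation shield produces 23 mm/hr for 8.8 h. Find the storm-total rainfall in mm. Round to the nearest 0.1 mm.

Total = Σ Rᵢ Δtᵢ = 16 × 0.99 + 23 × 8.8
      = 15.84 + 202.4 = 218.2 mm.

total ≈ 218.2 mm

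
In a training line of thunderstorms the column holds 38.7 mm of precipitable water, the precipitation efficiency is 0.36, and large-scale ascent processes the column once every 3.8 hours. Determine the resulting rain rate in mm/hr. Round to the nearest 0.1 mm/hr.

R ≈ 3.7 mm/hr

Each overturning extracts ε × PW = 0.36 × 38.7 = 13.932 mm.
Rate = ε·PW / τ = 13.932 / 3.8 h = 3.7 mm/hr.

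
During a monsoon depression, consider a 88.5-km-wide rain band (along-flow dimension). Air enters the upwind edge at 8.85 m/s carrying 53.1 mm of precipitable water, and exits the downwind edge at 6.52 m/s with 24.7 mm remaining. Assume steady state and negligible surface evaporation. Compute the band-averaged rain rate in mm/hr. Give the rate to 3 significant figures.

Column moisture flux per unit crosswind length is F = V × PW.
Inflow: F_in = 8.85 × 53.1 = 469.935 mm·m/s
Outflow: F_out = 6.52 × 24.7 = 161.044 mm·m/s
Steady-state rate R = (F_in − F_out)/L = (469.935 − 161.044) / 88500 m = 3.490e-03 mm/s.
R = 3.490e-03 × 3600 = 12.6 mm/hr.

R ≈ 12.6 mm/hr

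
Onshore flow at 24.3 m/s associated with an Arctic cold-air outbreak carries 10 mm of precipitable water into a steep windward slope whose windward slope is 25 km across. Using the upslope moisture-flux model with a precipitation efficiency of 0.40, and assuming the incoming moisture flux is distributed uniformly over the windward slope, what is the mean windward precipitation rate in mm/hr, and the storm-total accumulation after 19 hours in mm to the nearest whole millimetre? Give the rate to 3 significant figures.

R ≈ 14.0 mm/hr; total ≈ 266 mm

Incoming column moisture flux per unit ridge length: F = V × PW = 24.3 × 10 = 243 mm·m/s.
Spread over the 25 km slope with efficiency ε = 0.40: R = ε·F/W = 0.40 × 243 / 25000 m = 3.888e-03 mm/s.
R = 3.888e-03 × 3600 = 14.0 mm/hr.
Over 19 h: total = 14.0 × 19 = 266 mm.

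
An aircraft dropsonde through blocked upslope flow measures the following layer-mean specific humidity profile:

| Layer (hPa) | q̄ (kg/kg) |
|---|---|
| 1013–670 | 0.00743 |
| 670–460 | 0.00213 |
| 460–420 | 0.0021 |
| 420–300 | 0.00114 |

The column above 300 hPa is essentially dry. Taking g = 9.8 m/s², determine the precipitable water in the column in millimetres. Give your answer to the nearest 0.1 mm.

PW ≈ 32.8 mm

Precipitable water is the column-integrated vapour mass per unit area: PW = (1/g) Σ q̄ Δp, with q in kg/kg and Δp in Pa (1 kg/m² of water = 1 mm).
Layer 1013–670 hPa: Δp = 343 hPa = 34300 Pa, q̄ = 0.00743 kg/kg → 0.00743 × 34300 / 9.8 = 26.00 mm
Layer 670–460 hPa: Δp = 210 hPa = 21000 Pa, q̄ = 0.00213 kg/kg → 0.00213 × 21000 / 9.8 = 4.56 mm
Layer 460–420 hPa: Δp = 40 hPa = 4000 Pa, q̄ = 0.0021 kg/kg → 0.0021 × 4000 / 9.8 = 0.86 mm
Layer 420–300 hPa: Δp = 120 hPa = 12000 Pa, q̄ = 0.00114 kg/kg → 0.00114 × 12000 / 9.8 = 1.40 mm
PW = 26.00 + 4.56 + 0.86 + 1.40 = 32.82 ≈ 32.8 mm.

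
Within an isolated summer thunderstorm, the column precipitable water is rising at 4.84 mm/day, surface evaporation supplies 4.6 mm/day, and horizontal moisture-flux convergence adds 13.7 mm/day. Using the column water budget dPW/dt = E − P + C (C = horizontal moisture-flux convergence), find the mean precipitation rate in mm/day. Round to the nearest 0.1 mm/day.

dPW/dt = +4.84 mm/day.
P = E + C − dPW/dt = 4.6 + (13.7) − (+4.84) = 13.5 mm/day.

P ≈ 13.5 mm/day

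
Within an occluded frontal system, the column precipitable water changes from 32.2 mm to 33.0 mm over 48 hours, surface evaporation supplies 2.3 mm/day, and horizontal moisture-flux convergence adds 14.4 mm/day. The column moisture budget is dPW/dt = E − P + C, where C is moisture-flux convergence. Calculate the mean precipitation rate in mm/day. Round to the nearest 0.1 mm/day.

P ≈ 16.3 mm/day

dPW/dt = (33.0 − 32.2) mm / (48/24 day) = +0.400 mm/day.
P = E + C − dPW/dt = 2.3 + (14.4) − (+0.400) = 16.3 mm/day.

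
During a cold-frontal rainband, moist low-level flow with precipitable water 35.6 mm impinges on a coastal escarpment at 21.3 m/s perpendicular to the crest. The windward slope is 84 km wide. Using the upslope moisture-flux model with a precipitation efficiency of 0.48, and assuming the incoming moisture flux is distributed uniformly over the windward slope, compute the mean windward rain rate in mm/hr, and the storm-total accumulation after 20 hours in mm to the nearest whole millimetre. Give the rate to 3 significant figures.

Incoming column moisture flux per unit ridge length: F = V × PW = 21.3 × 35.6 = 758.28 mm·m/s.
Spread over the 84 km slope with efficiency ε = 0.48: R = ε·F/W = 0.48 × 758.28 / 84000 m = 4.333e-03 mm/s.
R = 4.333e-03 × 3600 = 15.6 mm/hr.
Over 20 h: total = 15.6 × 20 = 312 mm.

R ≈ 15.6 mm/hr; total ≈ 312 mm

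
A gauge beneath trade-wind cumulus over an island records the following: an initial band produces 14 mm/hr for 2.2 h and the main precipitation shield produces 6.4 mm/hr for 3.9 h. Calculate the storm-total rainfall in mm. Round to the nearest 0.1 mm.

Total = Σ Rᵢ Δtᵢ = 14 × 2.2 + 6.4 × 3.9
      = 30.8 + 24.96 = 55.8 mm.

total ≈ 55.8 mm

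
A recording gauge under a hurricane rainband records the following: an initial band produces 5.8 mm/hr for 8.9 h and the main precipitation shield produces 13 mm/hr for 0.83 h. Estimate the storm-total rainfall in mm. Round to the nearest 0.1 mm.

total ≈ 62.4 mm

Total = Σ Rᵢ Δtᵢ = 5.8 × 8.9 + 13 × 0.83
      = 51.62 + 10.79 = 62.4 mm.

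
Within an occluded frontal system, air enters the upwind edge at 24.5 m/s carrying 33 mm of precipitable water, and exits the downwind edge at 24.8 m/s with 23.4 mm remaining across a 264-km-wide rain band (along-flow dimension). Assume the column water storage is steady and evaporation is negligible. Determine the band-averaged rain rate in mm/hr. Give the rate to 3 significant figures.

R ≈ 3.11 mm/hr

Column moisture flux per unit crosswind length is F = V × PW.
Inflow: F_in = 24.5 × 33 = 808.5 mm·m/s
Outflow: F_out = 24.8 × 23.4 = 580.32 mm·m/s
Steady-state rate R = (F_in − F_out)/L = (808.5 − 580.32) / 264000 m = 8.643e-04 mm/s.
R = 8.643e-04 × 3600 = 3.11 mm/hr.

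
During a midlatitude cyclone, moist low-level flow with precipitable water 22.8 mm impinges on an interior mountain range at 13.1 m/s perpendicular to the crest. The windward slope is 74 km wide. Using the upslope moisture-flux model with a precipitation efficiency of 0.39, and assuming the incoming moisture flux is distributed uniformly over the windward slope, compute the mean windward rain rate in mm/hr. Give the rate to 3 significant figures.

Incoming column moisture flux per unit ridge length: F = V × PW = 13.1 × 22.8 = 298.68 mm·m/s.
Spread over the 74 km slope with efficiency ε = 0.39: R = ε·F/W = 0.39 × 298.68 / 74000 m = 1.574e-03 mm/s.
R = 1.574e-03 × 3600 = 5.67 mm/hr.

R ≈ 5.67 mm/hr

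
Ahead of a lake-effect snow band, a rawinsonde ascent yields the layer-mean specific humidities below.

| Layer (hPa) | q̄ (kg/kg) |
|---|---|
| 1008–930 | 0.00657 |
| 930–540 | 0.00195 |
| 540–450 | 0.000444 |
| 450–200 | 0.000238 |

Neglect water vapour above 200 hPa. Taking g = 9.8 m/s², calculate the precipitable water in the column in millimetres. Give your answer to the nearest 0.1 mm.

PW ≈ 14.0 mm

Precipitable water is the column-integrated vapour mass per unit area: PW = (1/g) Σ q̄ Δp, with q in kg/kg and Δp in Pa (1 kg/m² of water = 1 mm).
Layer 1008–930 hPa: Δp = 78 hPa = 7800 Pa, q̄ = 0.00657 kg/kg → 0.00657 × 7800 / 9.8 = 5.23 mm
Layer 930–540 hPa: Δp = 390 hPa = 39000 Pa, q̄ = 0.00195 kg/kg → 0.00195 × 39000 / 9.8 = 7.76 mm
Layer 540–450 hPa: Δp = 90 hPa = 9000 Pa, q̄ = 0.000444 kg/kg → 0.000444 × 9000 / 9.8 = 0.41 mm
Layer 450–200 hPa: Δp = 250 hPa = 25000 Pa, q̄ = 0.000238 kg/kg → 0.000238 × 25000 / 9.8 = 0.61 mm
PW = 5.23 + 7.76 + 0.41 + 0.61 = 14.01 ≈ 14.0 mm.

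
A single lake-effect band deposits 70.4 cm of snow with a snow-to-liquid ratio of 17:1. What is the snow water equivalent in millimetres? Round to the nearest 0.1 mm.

SWE ≈ 41.4 mm

SWE = snow depth / ratio = 70.4 cm / 17 = 4.141 cm = 41.4 mm.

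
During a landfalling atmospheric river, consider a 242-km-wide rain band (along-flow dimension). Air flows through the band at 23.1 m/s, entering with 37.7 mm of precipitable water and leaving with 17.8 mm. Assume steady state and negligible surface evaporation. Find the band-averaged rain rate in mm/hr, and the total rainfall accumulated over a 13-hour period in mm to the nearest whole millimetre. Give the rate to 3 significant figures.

R ≈ 6.84 mm/hr; total ≈ 89 mm

Column moisture flux per unit crosswind length is F = V × PW.
Inflow: F_in = 23.1 × 37.7 = 870.87 mm·m/s
Outflow: F_out = 23.1 × 17.8 = 411.18 mm·m/s
Steady-state rate R = (F_in − F_out)/L = (870.87 − 411.18) / 242000 m = 1.900e-03 mm/s.
R = 1.900e-03 × 3600 = 6.84 mm/hr.
Over 13 h: total = 6.84 × 13 = 88.92 ≈ 89 mm.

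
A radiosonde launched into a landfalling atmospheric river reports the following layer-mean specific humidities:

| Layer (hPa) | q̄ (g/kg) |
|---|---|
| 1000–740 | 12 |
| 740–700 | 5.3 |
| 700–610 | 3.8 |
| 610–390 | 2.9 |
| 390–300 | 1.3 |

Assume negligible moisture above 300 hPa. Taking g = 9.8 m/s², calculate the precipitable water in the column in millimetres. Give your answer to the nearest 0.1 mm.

Precipitable water is the column-integrated vapour mass per unit area: PW = (1/g) Σ q̄ Δp, with q in kg/kg and Δp in Pa (1 kg/m² of water = 1 mm).
Layer 1000–740 hPa: Δp = 260 hPa = 26000 Pa, q̄ = 0.012 kg/kg → 0.012 × 26000 / 9.8 = 31.84 mm
Layer 740–700 hPa: Δp = 40 hPa = 4000 Pa, q̄ = 0.0053 kg/kg → 0.0053 × 4000 / 9.8 = 2.16 mm
Layer 700–610 hPa: Δp = 90 hPa = 9000 Pa, q̄ = 0.0038 kg/kg → 0.0038 × 9000 / 9.8 = 3.49 mm
Layer 610–390 hPa: Δp = 220 hPa = 22000 Pa, q̄ = 0.0029 kg/kg → 0.0029 × 22000 / 9.8 = 6.51 mm
Layer 390–300 hPa: Δp = 90 hPa = 9000 Pa, q̄ = 0.0013 kg/kg → 0.0013 × 9000 / 9.8 = 1.19 mm
PW = 31.84 + 2.16 + 3.49 + 6.51 + 1.19 = 45.19 ≈ 45.2 mm.

PW ≈ 45.2 mm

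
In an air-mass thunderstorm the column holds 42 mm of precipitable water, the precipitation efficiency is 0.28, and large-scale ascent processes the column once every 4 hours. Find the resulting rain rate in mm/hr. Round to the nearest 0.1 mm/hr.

R ≈ 2.9 mm/hr

Each overturning extracts ε × PW = 0.28 × 42 = 11.76 mm.
Rate = ε·PW / τ = 11.76 / 4 h = 2.9 mm/hr.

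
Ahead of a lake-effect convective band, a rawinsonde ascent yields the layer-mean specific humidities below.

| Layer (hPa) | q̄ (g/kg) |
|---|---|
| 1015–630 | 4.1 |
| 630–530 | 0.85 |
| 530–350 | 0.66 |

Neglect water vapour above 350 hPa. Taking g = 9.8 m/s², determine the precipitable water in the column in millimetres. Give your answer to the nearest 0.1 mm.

Precipitable water is the column-integrated vapour mass per unit area: PW = (1/g) Σ q̄ Δp, with q in kg/kg and Δp in Pa (1 kg/m² of water = 1 mm).
Layer 1015–630 hPa: Δp = 385 hPa = 38500 Pa, q̄ = 0.0041 kg/kg → 0.0041 × 38500 / 9.8 = 16.11 mm
Layer 630–530 hPa: Δp = 100 hPa = 10000 Pa, q̄ = 0.00085 kg/kg → 0.00085 × 10000 / 9.8 = 0.87 mm
Layer 530–350 hPa: Δp = 180 hPa = 18000 Pa, q̄ = 0.00066 kg/kg → 0.00066 × 18000 / 9.8 = 1.21 mm
PW = 16.11 + 0.87 + 1.21 = 18.19 ≈ 18.2 mm.

PW ≈ 18.2 mm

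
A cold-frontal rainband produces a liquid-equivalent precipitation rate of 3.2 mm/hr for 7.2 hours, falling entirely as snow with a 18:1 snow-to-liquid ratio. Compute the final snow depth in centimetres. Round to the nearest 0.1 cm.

snow depth ≈ 41.5 cm

Liquid-equivalent depth = 3.2 × 7.2 = 23.04 mm.
Snow depth = 23.04 mm × 18 = 414.72 mm = 41.5 cm.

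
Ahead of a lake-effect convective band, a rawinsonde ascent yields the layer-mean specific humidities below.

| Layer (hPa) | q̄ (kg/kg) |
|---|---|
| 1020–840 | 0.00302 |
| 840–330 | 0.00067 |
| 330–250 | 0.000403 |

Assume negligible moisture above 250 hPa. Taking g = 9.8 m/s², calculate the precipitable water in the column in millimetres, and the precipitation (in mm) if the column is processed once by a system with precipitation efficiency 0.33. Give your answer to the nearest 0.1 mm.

Precipitable water is the column-integrated vapour mass per unit area: PW = (1/g) Σ q̄ Δp, with q in kg/kg and Δp in Pa (1 kg/m² of water = 1 mm).
Layer 1020–840 hPa: Δp = 180 hPa = 18000 Pa, q̄ = 0.00302 kg/kg → 0.00302 × 18000 / 9.8 = 5.55 mm
Layer 840–330 hPa: Δp = 510 hPa = 51000 Pa, q̄ = 0.00067 kg/kg → 0.00067 × 51000 / 9.8 = 3.49 mm
Layer 330–250 hPa: Δp = 80 hPa = 8000 Pa, q̄ = 0.000403 kg/kg → 0.000403 × 8000 / 9.8 = 0.33 mm
PW = 5.55 + 3.49 + 0.33 = 9.37 ≈ 9.4 mm.
Precipitation = ε × PW = 0.33 × 9.4 = 3.1 mm.

PW ≈ 9.4 mm; precipitation ≈ 3.1 mm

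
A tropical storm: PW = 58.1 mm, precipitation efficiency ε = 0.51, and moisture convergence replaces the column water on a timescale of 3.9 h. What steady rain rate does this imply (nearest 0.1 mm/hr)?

R ≈ 7.6 mm/hr

Each overturning extracts ε × PW = 0.51 × 58.1 = 29.631 mm.
Rate = ε·PW / τ = 29.631 / 3.9 h = 7.6 mm/hr.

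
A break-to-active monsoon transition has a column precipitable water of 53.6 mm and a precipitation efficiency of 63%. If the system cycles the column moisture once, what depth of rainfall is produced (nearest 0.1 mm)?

rainfall ≈ 33.8 mm

Rainfall = ε × PW = 0.63 × 53.6 = 33.8 mm.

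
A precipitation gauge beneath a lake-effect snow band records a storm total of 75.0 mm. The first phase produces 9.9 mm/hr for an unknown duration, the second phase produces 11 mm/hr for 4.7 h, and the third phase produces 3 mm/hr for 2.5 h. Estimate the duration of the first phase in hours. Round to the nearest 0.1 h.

Known phases: 11 × 4.7 + 3 × 2.5 = 51.7 + 7.5 = 59.2 mm.
Remaining depth = 75.0 − 59.2 = 15.8 mm.
Duration = 15.8 / 9.9 = 1.6 h.

duration ≈ 1.6 h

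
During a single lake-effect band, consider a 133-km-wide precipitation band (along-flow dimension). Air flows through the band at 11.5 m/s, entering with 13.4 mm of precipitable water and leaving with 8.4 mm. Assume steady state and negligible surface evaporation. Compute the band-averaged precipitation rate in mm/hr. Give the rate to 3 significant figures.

Column moisture flux per unit crosswind length is F = V × PW.
Inflow: F_in = 11.5 × 13.4 = 154.1 mm·m/s
Outflow: F_out = 11.5 × 8.4 = 96.6 mm·m/s
Steady-state rate R = (F_in − F_out)/L = (154.1 − 96.6) / 133000 m = 4.323e-04 mm/s.
R = 4.323e-04 × 3600 = 1.56 mm/hr.

R ≈ 1.56 mm/hr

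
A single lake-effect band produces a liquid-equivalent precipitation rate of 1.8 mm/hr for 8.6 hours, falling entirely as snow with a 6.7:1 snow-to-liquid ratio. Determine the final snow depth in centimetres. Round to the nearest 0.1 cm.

Liquid-equivalent depth = 1.8 × 8.6 = 15.48 mm.
Snow depth = 15.48 mm × 6.7 = 103.716 mm = 10.4 cm.

snow depth ≈ 10.4 cm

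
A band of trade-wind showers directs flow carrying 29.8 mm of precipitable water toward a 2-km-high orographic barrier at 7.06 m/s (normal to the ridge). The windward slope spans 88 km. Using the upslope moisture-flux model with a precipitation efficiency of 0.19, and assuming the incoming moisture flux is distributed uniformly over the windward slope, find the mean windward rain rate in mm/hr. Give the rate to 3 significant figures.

R ≈ 1.64 mm/hr

Incoming column moisture flux per unit ridge length: F = V × PW = 7.06 × 29.8 = 210.388 mm·m/s.
Spread over the 88 km slope with efficiency ε = 0.19: R = ε·F/W = 0.19 × 210.388 / 88000 m = 4.542e-04 mm/s.
R = 4.542e-04 × 3600 = 1.64 mm/hr.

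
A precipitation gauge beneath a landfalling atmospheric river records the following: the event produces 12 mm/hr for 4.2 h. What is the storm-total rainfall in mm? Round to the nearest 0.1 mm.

total ≈ 50.4 mm

Total = Σ Rᵢ Δtᵢ = 12 × 4.2
      = 50.4 = 50.4 mm.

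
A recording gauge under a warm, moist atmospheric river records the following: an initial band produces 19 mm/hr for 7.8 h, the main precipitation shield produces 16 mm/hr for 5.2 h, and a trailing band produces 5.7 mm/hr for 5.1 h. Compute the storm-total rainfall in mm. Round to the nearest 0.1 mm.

total ≈ 260.5 mm

Total = Σ Rᵢ Δtᵢ = 19 × 7.8 + 16 × 5.2 + 5.7 × 5.1
      = 148.2 + 83.2 + 29.07 = 260.5 mm.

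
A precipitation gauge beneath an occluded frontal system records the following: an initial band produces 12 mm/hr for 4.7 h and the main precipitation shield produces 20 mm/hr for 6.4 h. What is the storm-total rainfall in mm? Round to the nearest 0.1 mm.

total ≈ 184.4 mm

Total = Σ Rᵢ Δtᵢ = 12 × 4.7 + 20 × 6.4
      = 56.4 + 128 = 184.4 mm.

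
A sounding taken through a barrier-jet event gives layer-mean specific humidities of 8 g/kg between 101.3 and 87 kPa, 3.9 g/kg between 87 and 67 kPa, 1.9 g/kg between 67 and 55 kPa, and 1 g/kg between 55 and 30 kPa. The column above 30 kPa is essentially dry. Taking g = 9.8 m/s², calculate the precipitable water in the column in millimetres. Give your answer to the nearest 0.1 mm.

Precipitable water is the column-integrated vapour mass per unit area: PW = (1/g) Σ q̄ Δp, with q in kg/kg and Δp in Pa (1 kg/m² of water = 1 mm).
Layer 101.3–87 kPa: Δp = 143 hPa = 14300 Pa, q̄ = 0.008 kg/kg → 0.008 × 14300 / 9.8 = 11.67 mm
Layer 87–67 kPa: Δp = 200 hPa = 20000 Pa, q̄ = 0.0039 kg/kg → 0.0039 × 20000 / 9.8 = 7.96 mm
Layer 67–55 kPa: Δp = 120 hPa = 12000 Pa, q̄ = 0.0019 kg/kg → 0.0019 × 12000 / 9.8 = 2.33 mm
Layer 55–30 kPa: Δp = 250 hPa = 25000 Pa, q̄ = 0.001 kg/kg → 0.001 × 25000 / 9.8 = 2.55 mm
PW = 11.67 + 7.96 + 2.33 + 2.55 = 24.51 ≈ 24.5 mm.

PW ≈ 24.5 mm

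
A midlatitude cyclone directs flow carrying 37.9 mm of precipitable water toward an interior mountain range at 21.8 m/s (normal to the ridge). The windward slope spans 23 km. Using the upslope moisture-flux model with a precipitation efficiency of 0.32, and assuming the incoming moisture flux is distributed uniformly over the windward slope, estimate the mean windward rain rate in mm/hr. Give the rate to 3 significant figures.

R ≈ 41.4 mm/hr

Incoming column moisture flux per unit ridge length: F = V × PW = 21.8 × 37.9 = 826.22 mm·m/s.
Spread over the 23 km slope with efficiency ε = 0.32: R = ε·F/W = 0.32 × 826.22 / 23000 m = 1.150e-02 mm/s.
R = 1.150e-02 × 3600 = 41.4 mm/hr.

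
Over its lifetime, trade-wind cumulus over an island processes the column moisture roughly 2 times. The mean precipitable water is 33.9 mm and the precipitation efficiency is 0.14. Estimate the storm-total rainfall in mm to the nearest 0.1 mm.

rainfall ≈ 9.5 mm

Each cycle deposits ε × PW = 0.14 × 33.9 = 4.746 mm.
Over 2 cycles: 2 × 4.746 = 9.5 mm.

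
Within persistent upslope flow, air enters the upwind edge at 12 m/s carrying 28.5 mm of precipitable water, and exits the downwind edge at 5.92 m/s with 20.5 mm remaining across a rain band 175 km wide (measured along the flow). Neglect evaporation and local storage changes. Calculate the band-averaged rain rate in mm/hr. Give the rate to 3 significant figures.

R ≈ 4.54 mm/hr

Column moisture flux per unit crosswind length is F = V × PW.
Inflow: F_in = 12 × 28.5 = 342 mm·m/s
Outflow: F_out = 5.92 × 20.5 = 121.36 mm·m/s
Steady-state rate R = (F_in − F_out)/L = (342 − 121.36) / 175000 m = 1.261e-03 mm/s.
R = 1.261e-03 × 3600 = 4.54 mm/hr.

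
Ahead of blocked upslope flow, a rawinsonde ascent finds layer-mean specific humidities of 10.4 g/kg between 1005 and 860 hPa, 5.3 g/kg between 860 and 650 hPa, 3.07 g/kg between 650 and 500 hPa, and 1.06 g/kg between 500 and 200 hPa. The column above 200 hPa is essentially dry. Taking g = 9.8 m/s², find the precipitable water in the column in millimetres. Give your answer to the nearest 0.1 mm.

PW ≈ 34.7 mm

Precipitable water is the column-integrated vapour mass per unit area: PW = (1/g) Σ q̄ Δp, with q in kg/kg and Δp in Pa (1 kg/m² of water = 1 mm).
Layer 1005–860 hPa: Δp = 145 hPa = 14500 Pa, q̄ = 0.0104 kg/kg → 0.0104 × 14500 / 9.8 = 15.39 mm
Layer 860–650 hPa: Δp = 210 hPa = 21000 Pa, q̄ = 0.0053 kg/kg → 0.0053 × 21000 / 9.8 = 11.36 mm
Layer 650–500 hPa: Δp = 150 hPa = 15000 Pa, q̄ = 0.00307 kg/kg → 0.00307 × 15000 / 9.8 = 4.70 mm
Layer 500–200 hPa: Δp = 300 hPa = 30000 Pa, q̄ = 0.00106 kg/kg → 0.00106 × 30000 / 9.8 = 3.24 mm
PW = 15.39 + 11.36 + 4.70 + 3.24 = 34.69 ≈ 34.7 mm.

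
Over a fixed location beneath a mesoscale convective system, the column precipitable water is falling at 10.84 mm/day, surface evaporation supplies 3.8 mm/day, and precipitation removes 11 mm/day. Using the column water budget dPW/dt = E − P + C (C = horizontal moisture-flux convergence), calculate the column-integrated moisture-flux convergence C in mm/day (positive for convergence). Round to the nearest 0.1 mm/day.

C ≈ -3.6 mm/day

dPW/dt = -10.84 mm/day.
C = dPW/dt − E + P = (-10.84) − 3.8 + 11 = -3.6 mm/day.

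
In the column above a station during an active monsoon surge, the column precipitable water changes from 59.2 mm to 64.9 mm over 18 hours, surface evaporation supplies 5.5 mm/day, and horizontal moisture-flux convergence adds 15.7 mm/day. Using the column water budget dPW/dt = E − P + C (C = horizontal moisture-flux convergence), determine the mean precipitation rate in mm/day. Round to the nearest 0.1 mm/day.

P ≈ 13.6 mm/day

dPW/dt = (64.9 − 59.2) mm / (18/24 day) = +7.600 mm/day.
P = E + C − dPW/dt = 5.5 + (15.7) − (+7.600) = 13.6 mm/day.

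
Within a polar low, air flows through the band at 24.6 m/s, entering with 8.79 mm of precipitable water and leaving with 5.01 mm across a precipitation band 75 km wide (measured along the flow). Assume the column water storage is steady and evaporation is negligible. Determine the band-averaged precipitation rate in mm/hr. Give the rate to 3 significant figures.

R ≈ 4.46 mm/hr

Column moisture flux per unit crosswind length is F = V × PW.
Inflow: F_in = 24.6 × 8.79 = 216.234 mm·m/s
Outflow: F_out = 24.6 × 5.01 = 123.246 mm·m/s
Steady-state rate R = (F_in − F_out)/L = (216.234 − 123.246) / 75000 m = 1.240e-03 mm/s.
R = 1.240e-03 × 3600 = 4.46 mm/hr.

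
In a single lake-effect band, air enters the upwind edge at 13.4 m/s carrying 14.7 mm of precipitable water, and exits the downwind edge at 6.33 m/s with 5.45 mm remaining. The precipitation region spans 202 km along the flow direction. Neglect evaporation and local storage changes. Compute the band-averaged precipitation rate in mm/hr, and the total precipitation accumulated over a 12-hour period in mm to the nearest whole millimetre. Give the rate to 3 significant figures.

R ≈ 2.90 mm/hr; total ≈ 35 mm

Column moisture flux per unit crosswind length is F = V × PW.
Inflow: F_in = 13.4 × 14.7 = 196.98 mm·m/s
Outflow: F_out = 6.33 × 5.45 = 34.4985 mm·m/s
Steady-state rate R = (F_in − F_out)/L = (196.98 − 34.4985) / 202000 m = 8.044e-04 mm/s.
R = 8.044e-04 × 3600 = 2.90 mm/hr.
Over 12 h: total = 2.90 × 12 = 34.8 ≈ 35 mm.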